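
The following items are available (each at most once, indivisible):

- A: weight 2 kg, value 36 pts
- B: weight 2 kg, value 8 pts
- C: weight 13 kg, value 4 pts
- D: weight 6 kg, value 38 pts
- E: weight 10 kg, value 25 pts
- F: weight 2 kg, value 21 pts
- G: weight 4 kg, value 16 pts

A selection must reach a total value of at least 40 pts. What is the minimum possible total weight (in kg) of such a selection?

Subsets with value ≥ 40, sorted by total weight:
- A+F: weight 4, value 57
- A+B: weight 4, value 44
- A+B+F: weight 6, value 65
- A+G: weight 6, value 52
Minimum weight: 4 kg.

4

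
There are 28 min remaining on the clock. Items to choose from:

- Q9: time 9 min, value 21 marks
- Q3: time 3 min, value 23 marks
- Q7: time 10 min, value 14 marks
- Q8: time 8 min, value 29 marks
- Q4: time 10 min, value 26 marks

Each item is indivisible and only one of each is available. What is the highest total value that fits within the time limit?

Check high-value combinations within 28 min:
- Q3+Q8+Q4: time 3+8+10=21, value 23+29+26=78
- Q9+Q8+Q4: time 9+8+10=27, value 21+29+26=76
- Q9+Q3+Q8: time 9+3+8=20, value 21+23+29=73
Best: 78 marks.

78 marks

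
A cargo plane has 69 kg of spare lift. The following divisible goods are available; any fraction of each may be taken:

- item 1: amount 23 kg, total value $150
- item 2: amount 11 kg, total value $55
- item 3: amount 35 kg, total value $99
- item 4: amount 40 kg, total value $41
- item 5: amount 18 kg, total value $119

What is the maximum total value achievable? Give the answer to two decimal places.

Take in order of value per unit:
- item 5 (119/18 per unit): all 18 → value 119, running total 119.00
- item 1 (150/23 per unit): all 23 → value 150, running total 269.00
- item 2 (55/11 per unit): all 11 → value 55, running total 324.00
- item 3 (99/35 per unit): 17 of 35 → value 17×99/35 = 48.0857, running total 372.09
Total 372.09.

372.09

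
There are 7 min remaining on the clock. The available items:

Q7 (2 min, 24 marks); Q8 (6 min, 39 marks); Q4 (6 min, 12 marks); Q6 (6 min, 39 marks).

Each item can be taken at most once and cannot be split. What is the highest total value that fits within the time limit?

39 marks

Check high-value combinations within 7 min:
- Q8: time 6, value 39
- Q6: time 6, value 39
- Q7: time 2, value 24
- Q4: time 6, value 12
Best: 39 marks.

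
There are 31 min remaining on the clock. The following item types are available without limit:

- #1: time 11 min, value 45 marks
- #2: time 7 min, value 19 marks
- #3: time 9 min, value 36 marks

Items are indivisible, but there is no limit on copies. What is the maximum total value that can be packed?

126 marks

Best value-per-unit is #1 at 45/11; filling with it alone gives 2×45 = 90.
Optimal mix: 2×#1 + 1×#3 → time 31, value 126.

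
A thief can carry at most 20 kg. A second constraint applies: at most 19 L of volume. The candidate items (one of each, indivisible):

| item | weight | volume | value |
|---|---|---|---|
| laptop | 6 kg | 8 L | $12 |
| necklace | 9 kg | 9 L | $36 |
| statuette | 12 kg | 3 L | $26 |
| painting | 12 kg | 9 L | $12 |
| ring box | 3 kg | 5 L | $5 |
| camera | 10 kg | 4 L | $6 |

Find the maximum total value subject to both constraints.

$48

Feasible sets respecting both limits:
- laptop+necklace: weight 15, volume 17, value 48
- necklace+camera: weight 19, volume 13, value 42
- necklace+ring box: weight 12, volume 14, value 41
- laptop+statuette: weight 18, volume 11, value 38
Best: $48.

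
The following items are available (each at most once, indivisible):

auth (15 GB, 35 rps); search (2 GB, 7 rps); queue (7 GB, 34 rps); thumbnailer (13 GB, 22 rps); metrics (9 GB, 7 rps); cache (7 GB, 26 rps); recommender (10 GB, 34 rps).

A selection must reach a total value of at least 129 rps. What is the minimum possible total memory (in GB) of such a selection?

Subsets with value ≥ 129, sorted by total memory:
- auth+queue+cache+recommender: memory 39, value 129
- auth+search+queue+cache+recommender: memory 41, value 136
- auth+search+queue+thumbnailer+recommender: memory 47, value 132
- auth+queue+metrics+cache+recommender: memory 48, value 136
Minimum memory: 39 GB.

39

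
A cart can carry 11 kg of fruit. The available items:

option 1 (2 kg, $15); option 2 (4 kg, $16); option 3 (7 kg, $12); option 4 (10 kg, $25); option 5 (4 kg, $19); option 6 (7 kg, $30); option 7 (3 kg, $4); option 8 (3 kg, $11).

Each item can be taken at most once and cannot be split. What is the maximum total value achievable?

Check high-value combinations within 11 kg:
- option 1+option 2+option 5: weight 2+4+4=10, value 15+16+19=50
- option 5+option 6: weight 4+7=11, value 19+30=49
- option 2+option 6: weight 4+7=11, value 16+30=46
- option 2+option 5+option 8: weight 4+4+3=11, value 16+19+11=46
- option 1+option 6: weight 2+7=9, value 15+30=45
Best: $50.

$50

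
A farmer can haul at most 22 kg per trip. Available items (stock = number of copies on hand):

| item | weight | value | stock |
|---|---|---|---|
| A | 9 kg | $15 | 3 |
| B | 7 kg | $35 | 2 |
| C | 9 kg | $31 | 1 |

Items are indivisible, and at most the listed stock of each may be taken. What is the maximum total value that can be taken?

Top feasible selections:
- 2×B: weight 14, value 70
- 1×B + 1×C: weight 16, value 66
Best: $70.

$70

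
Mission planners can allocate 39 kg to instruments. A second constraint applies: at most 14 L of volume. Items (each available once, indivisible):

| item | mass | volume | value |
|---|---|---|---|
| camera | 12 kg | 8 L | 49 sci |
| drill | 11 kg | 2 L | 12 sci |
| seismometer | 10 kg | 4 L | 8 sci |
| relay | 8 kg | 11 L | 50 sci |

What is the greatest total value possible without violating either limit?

Feasible sets respecting both limits:
- camera+drill+seismometer: mass 33, volume 14, value 69
- drill+relay: mass 19, volume 13, value 62
- camera+drill: mass 23, volume 10, value 61
- camera+seismometer: mass 22, volume 12, value 57
Best: 69 sci.

69 sci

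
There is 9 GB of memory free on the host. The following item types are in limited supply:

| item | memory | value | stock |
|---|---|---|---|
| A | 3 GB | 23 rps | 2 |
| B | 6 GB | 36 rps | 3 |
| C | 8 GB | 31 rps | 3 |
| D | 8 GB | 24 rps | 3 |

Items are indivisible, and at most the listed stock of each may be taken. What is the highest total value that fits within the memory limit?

Top feasible selections:
- 1×A + 1×B: memory 9, value 59
- 2×A: memory 6, value 46
- 1×B: memory 6, value 36
- 1×C: memory 8, value 31
Best: 59 rps.

59 rps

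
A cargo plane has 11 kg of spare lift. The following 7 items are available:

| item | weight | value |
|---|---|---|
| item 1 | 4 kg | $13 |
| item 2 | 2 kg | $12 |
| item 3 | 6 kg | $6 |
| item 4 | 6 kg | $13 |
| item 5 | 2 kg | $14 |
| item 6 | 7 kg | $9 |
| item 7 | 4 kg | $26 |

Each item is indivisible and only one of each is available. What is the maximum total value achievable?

$53

Check high-value combinations within 11 kg:
- item 1+item 5+item 7: weight 4+2+4=10, value 13+14+26=53
- item 2+item 5+item 7: weight 2+2+4=8, value 12+14+26=52
- item 1+item 2+item 7: weight 4+2+4=10, value 13+12+26=51
- item 5+item 7: weight 2+4=6, value 14+26=40
Best: $53.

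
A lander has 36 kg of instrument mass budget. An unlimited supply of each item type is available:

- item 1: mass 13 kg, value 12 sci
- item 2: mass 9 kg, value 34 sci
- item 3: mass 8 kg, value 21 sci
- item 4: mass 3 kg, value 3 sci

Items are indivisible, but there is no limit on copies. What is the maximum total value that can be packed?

Best value-per-unit is item 2 at 34/9, and filling with it alone uses mass 4×9=36. No mix of the others beats 4×34 = 136.

136 sci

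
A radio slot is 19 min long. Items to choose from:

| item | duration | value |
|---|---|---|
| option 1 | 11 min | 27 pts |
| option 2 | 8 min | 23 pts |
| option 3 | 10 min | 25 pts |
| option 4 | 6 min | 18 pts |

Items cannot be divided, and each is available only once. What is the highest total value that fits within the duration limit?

50 pts

Check high-value combinations within 19 min:
- option 1+option 2: duration 11+8=19, value 27+23=50
- option 2+option 3: duration 8+10=18, value 23+25=48
- option 1+option 4: duration 11+6=17, value 27+18=45
- option 3+option 4: duration 10+6=16, value 25+18=43
- option 2+option 4: duration 8+6=14, value 23+18=41
Best: 50 pts.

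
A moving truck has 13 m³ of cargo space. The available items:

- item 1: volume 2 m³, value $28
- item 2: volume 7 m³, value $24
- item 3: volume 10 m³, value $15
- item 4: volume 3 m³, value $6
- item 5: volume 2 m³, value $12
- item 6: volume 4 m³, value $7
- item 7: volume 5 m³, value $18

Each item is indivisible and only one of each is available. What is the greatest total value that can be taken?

Check high-value combinations within 13 m³:
- item 1+item 5+item 6+item 7: volume 2+2+4+5=13, value 28+12+7+18=65
- item 1+item 2+item 5: volume 2+7+2=11, value 28+24+12=64
- item 1+item 4+item 5+item 7: volume 2+3+2+5=12, value 28+6+12+18=64
- item 1+item 2+item 6: volume 2+7+4=13, value 28+24+7=59
Best: $65.

$65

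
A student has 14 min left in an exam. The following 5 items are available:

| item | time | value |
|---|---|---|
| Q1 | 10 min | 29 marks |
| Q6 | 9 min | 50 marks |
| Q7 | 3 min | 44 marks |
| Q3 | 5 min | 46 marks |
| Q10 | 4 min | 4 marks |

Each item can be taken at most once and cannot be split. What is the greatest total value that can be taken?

96 marks

Check high-value combinations within 14 min:
- Q6+Q3: time 9+5=14, value 50+46=96
- Q6+Q7: time 9+3=12, value 50+44=94
- Q7+Q3+Q10: time 3+5+4=12, value 44+46+4=94
- Q7+Q3: time 3+5=8, value 44+46=90
Best: 96 marks.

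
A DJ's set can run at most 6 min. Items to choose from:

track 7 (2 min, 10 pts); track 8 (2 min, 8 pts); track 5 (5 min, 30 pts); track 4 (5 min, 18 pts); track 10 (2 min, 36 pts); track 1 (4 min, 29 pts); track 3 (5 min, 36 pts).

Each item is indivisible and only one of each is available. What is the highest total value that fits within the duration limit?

Check high-value combinations within 6 min:
- track 10+track 1: duration 2+4=6, value 36+29=65
- track 7+track 8+track 10: duration 2+2+2=6, value 10+8+36=54
- track 7+track 10: duration 2+2=4, value 10+36=46
- track 8+track 10: duration 2+2=4, value 8+36=44
- track 7+track 1: duration 2+4=6, value 10+29=39
Best: 65 pts.

65 pts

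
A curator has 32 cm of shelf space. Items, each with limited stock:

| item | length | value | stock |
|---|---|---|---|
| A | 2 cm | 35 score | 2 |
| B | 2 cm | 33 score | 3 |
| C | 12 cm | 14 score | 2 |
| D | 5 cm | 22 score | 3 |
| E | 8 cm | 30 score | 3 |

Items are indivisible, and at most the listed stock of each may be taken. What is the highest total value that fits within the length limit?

251 score

Best selections within length 32 and stock limits:
- 2×A + 3×B + 1×D + 2×E: length 31, value 251
- 2×A + 3×B + 2×D + 1×E: length 28, value 243
- 2×A + 3×B + 3×D: length 25, value 235
- 2×A + 2×B + 3×D + 1×E: length 31, value 232
Best: 251 score.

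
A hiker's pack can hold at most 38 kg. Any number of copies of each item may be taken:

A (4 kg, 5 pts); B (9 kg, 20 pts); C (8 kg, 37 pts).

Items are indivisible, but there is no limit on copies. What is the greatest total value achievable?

153 pts

Best value-per-unit is C at 37/8; filling with it alone gives 4×37 = 148.
Optimal mix: 1×A + 4×C → weight 36, value 153.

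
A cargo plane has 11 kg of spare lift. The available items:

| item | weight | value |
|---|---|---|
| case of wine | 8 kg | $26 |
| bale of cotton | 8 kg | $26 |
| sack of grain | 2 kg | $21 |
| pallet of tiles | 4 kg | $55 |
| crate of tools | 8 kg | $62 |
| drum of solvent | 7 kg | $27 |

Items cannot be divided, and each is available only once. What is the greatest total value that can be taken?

$83

Check high-value combinations within 11 kg:
- sack of grain+crate of tools: weight 2+8=10, value 21+62=83
- pallet of tiles+drum of solvent: weight 4+7=11, value 55+27=82
- sack of grain+pallet of tiles: weight 2+4=6, value 21+55=76
- crate of tools: weight 8, value 62
Best: $83.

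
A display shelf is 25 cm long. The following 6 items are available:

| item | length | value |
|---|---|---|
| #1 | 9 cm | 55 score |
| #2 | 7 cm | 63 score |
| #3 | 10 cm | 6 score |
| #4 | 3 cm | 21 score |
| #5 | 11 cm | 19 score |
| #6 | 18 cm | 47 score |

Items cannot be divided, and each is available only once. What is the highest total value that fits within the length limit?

139 score

Check high-value combinations within 25 cm:
- #1+#2+#4: length 9+7+3=19, value 55+63+21=139
- #1+#2: length 9+7=16, value 55+63=118
- #2+#6: length 7+18=25, value 63+47=110
- #2+#4+#5: length 7+3+11=21, value 63+21+19=103
Best: 139 score.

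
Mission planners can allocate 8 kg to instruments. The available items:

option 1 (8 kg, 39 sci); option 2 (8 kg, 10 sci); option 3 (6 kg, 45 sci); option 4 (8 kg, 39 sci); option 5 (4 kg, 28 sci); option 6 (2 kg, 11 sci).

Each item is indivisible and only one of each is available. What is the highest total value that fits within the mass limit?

This is a 0/1 knapsack; check combinations near the capacity.
- option 3+option 6: mass 6+2=8, value 45+11=56
- option 3: mass 6, value 45
- option 5+option 6: mass 4+2=6, value 28+11=39
Best: 56 sci.

56 sci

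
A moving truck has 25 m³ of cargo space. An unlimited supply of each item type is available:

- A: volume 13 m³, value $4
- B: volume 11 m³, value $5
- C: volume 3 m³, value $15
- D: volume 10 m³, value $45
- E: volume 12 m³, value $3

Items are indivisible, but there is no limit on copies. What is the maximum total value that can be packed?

$120

Best value-per-unit is C at 15/3, and filling with it alone uses volume 8×3=24. No mix of the others beats 8×15 = 120.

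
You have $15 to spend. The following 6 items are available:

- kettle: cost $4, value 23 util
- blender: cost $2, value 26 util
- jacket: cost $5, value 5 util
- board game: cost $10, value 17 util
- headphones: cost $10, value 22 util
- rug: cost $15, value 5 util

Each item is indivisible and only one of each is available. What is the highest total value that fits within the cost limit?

Check high-value combinations within $15:
- kettle+blender+jacket: cost 4+2+5=11, value 23+26+5=54
- kettle+blender: cost 4+2=6, value 23+26=49
- blender+headphones: cost 2+10=12, value 26+22=48
Best: 54 util.

54 util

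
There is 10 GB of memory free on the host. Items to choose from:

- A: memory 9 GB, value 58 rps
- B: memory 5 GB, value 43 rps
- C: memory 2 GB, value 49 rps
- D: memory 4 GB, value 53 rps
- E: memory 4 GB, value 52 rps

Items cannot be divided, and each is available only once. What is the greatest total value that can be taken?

Check high-value combinations within 10 GB:
- C+D+E: memory 2+4+4=10, value 49+53+52=154
- D+E: memory 4+4=8, value 53+52=105
- C+D: memory 2+4=6, value 49+53=102
- C+E: memory 2+4=6, value 49+52=101
Best: 154 rps.

154 rps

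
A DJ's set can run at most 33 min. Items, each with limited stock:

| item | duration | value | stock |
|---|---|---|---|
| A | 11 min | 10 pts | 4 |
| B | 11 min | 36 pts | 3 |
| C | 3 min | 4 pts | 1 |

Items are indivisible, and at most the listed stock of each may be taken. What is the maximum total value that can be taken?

Best selections within duration 33 and stock limits:
- 3×B: duration 33, value 108
- 1×A + 2×B: duration 33, value 82
Best: 108 pts.

108 pts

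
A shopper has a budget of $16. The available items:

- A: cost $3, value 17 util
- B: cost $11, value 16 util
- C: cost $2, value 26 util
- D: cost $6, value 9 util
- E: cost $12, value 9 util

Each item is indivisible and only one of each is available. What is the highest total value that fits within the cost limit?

This is a 0/1 knapsack; check combinations near the capacity.
- A+B+C: cost 3+11+2=16, value 17+16+26=59
- A+C+D: cost 3+2+6=11, value 17+26+9=52
- A+C: cost 3+2=5, value 17+26=43
- B+C: cost 11+2=13, value 16+26=42
Best: 59 util.

59 util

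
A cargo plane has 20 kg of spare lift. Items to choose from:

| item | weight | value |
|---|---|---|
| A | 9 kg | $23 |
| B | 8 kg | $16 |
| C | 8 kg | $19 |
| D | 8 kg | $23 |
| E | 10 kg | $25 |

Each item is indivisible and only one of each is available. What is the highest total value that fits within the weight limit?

Check high-value combinations within 20 kg:
- D+E: weight 8+10=18, value 23+25=48
- A+E: weight 9+10=19, value 23+25=48
- A+D: weight 9+8=17, value 23+23=46
- C+E: weight 8+10=18, value 19+25=44
Best: $48.

$48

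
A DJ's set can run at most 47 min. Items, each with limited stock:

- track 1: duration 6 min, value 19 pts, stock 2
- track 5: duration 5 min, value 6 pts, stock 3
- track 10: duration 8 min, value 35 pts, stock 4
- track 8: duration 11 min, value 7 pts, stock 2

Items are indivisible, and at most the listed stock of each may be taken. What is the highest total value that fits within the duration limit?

Best selections within duration 47 and stock limits:
- 2×track 1 + 4×track 10: duration 44, value 178
- 1×track 1 + 1×track 5 + 4×track 10: duration 43, value 165
- 1×track 1 + 4×track 10: duration 38, value 159
- 3×track 5 + 4×track 10: duration 47, value 158
Best: 178 pts.

178 pts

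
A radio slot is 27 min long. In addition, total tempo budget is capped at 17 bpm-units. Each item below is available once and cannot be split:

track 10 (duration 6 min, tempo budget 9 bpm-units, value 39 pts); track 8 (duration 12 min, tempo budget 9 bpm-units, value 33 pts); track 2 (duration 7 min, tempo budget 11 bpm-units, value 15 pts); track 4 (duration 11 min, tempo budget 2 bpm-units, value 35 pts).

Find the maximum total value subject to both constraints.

Feasible sets respecting both limits:
- track 10+track 4: duration 17, tempo budget 11, value 74
- track 8+track 4: duration 23, tempo budget 11, value 68
- track 2+track 4: duration 18, tempo budget 13, value 50
Best: 74 pts.

74 pts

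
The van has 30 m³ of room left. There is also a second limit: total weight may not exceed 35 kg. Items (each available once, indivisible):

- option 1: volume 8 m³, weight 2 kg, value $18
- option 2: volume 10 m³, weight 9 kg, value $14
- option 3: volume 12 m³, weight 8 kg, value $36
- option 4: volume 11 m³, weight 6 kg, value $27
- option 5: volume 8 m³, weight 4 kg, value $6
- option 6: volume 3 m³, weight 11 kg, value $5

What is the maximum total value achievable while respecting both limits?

$68

Feasible sets respecting both limits:
- option 1+option 2+option 3: volume 30, weight 19, value 68
- option 3+option 4+option 6: volume 26, weight 25, value 68
- option 3+option 4: volume 23, weight 14, value 63
Best: $68.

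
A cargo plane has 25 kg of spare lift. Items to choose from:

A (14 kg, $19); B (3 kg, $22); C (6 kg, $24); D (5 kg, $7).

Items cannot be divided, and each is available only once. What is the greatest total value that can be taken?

$65

Check high-value combinations within 25 kg:
- A+B+C: weight 14+3+6=23, value 19+22+24=65
- B+C+D: weight 3+6+5=14, value 22+24+7=53
- A+C+D: weight 14+6+5=25, value 19+24+7=50
Best: $65.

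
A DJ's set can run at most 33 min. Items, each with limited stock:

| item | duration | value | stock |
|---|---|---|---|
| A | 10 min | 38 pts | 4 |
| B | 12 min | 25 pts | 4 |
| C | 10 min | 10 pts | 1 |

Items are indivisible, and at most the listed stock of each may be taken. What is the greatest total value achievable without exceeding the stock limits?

Best selections within duration 33 and stock limits:
- 3×A: duration 30, value 114
- 2×A + 1×B: duration 32, value 101
- 2×A + 1×C: duration 30, value 86
Best: 114 pts.

114 pts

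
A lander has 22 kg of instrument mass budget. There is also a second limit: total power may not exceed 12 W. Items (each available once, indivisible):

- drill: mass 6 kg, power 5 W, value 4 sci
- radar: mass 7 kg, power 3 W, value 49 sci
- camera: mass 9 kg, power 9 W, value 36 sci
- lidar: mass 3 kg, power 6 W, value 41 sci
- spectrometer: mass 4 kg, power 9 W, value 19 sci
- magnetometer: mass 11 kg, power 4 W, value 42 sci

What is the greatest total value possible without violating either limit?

Feasible sets respecting both limits:
- radar+magnetometer: mass 18, power 7, value 91
- radar+lidar: mass 10, power 9, value 90
- radar+camera: mass 16, power 12, value 85
Best: 91 sci.

91 sci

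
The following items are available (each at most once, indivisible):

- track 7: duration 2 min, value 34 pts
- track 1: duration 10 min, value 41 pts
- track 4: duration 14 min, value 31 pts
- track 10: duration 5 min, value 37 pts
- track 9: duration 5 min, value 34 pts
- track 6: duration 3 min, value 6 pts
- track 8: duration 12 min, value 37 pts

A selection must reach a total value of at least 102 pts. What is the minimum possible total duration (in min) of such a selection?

Subsets with value ≥ 102, sorted by total duration:
- track 7+track 10+track 9: duration 12, value 105
- track 7+track 10+track 9+track 6: duration 15, value 111
- track 7+track 1+track 10: duration 17, value 112
- track 7+track 1+track 9: duration 17, value 109
Minimum duration: 12 min.

12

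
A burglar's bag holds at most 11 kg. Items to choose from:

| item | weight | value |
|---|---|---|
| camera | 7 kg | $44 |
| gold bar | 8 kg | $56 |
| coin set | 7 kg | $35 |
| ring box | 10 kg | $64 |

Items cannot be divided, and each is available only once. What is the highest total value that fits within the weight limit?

Check high-value combinations within 11 kg:
- ring box: weight 10, value 64
- gold bar: weight 8, value 56
- camera: weight 7, value 44
- coin set: weight 7, value 35
Best: $64.

$64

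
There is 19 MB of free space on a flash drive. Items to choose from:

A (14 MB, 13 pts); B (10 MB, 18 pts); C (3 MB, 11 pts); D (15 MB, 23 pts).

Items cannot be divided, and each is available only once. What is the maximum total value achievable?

Check high-value combinations within 19 MB:
- C+D: size 3+15=18, value 11+23=34
- B+C: size 10+3=13, value 18+11=29
- A+C: size 14+3=17, value 13+11=24
- D: size 15, value 23
- B: size 10, value 18
Best: 34 pts.

34 pts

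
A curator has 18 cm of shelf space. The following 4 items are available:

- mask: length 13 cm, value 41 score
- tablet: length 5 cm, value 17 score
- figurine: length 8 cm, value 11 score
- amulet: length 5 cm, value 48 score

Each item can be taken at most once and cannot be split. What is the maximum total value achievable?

Check high-value combinations within 18 cm:
- mask+amulet: length 13+5=18, value 41+48=89
- tablet+figurine+amulet: length 5+8+5=18, value 17+11+48=76
- tablet+amulet: length 5+5=10, value 17+48=65
- figurine+amulet: length 8+5=13, value 11+48=59
- mask+tablet: length 13+5=18, value 41+17=58
Best: 89 score.

89 score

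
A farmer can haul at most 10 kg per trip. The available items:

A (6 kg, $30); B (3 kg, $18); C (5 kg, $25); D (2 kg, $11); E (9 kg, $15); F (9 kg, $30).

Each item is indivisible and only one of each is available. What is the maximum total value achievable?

This is a 0/1 knapsack; check combinations near the capacity.
- B+C+D: weight 3+5+2=10, value 18+25+11=54
- A+B: weight 6+3=9, value 30+18=48
- B+C: weight 3+5=8, value 18+25=43
- A+D: weight 6+2=8, value 30+11=41
Best: $54.

$54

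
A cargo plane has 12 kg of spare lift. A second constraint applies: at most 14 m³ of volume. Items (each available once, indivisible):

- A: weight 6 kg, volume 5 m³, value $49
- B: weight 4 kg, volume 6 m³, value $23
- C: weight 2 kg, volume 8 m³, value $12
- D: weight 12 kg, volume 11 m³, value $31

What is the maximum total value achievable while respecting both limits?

Feasible sets respecting both limits:
- A+B: weight 10, volume 11, value 72
- A+C: weight 8, volume 13, value 61
- A: weight 6, volume 5, value 49
- B+C: weight 6, volume 14, value 35
Best: $72.

$72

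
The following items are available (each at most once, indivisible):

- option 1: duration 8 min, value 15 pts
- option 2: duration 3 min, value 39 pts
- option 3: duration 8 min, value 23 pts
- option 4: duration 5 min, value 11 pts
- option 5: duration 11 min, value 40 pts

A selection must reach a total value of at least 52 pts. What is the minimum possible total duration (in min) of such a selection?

Subsets with value ≥ 52, sorted by total duration:
- option 2+option 3: duration 11, value 62
- option 1+option 2: duration 11, value 54
Minimum duration: 11 min.

11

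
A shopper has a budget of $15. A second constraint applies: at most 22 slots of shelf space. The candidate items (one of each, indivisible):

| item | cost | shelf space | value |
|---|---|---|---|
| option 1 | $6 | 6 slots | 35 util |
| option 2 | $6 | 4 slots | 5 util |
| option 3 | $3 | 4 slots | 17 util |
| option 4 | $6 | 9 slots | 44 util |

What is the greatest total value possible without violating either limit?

Feasible sets respecting both limits:
- option 1+option 3+option 4: cost 15, shelf space 19, value 96
- option 1+option 4: cost 12, shelf space 15, value 79
- option 2+option 3+option 4: cost 15, shelf space 17, value 66
- option 3+option 4: cost 9, shelf space 13, value 61
Best: 96 util.

96 util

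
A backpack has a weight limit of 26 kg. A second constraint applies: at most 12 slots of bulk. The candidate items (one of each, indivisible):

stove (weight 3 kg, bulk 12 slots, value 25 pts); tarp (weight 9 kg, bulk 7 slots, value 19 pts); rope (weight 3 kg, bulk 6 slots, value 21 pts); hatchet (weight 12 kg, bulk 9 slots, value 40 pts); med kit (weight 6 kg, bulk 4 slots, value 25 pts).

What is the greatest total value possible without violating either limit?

46 pts

Feasible sets respecting both limits:
- rope+med kit: weight 9, bulk 10, value 46
- tarp+med kit: weight 15, bulk 11, value 44
- hatchet: weight 12, bulk 9, value 40
Best: 46 pts.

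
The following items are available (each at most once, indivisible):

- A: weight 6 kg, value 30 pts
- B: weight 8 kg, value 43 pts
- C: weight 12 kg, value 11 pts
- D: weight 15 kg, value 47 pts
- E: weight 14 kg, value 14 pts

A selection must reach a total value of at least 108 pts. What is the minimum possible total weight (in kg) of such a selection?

Subsets with value ≥ 108, sorted by total weight:
- A+B+D: weight 29, value 120
- A+B+C+D: weight 41, value 131
- A+B+D+E: weight 43, value 134
Minimum weight: 29 kg.

29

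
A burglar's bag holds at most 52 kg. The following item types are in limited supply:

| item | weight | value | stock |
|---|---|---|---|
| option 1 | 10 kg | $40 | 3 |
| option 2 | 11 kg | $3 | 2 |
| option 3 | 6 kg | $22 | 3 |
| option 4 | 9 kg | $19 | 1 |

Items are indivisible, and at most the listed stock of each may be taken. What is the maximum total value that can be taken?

Top feasible selections:
- 3×option 1 + 3×option 3: weight 48, value 186
- 3×option 1 + 2×option 3 + 1×option 4: weight 51, value 183
- 2×option 1 + 3×option 3 + 1×option 4: weight 47, value 165
Best: $186.

$186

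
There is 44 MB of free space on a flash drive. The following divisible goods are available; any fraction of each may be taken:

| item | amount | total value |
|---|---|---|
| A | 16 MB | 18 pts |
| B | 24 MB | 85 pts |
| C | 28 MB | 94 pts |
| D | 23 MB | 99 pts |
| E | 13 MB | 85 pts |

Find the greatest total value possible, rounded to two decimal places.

212.33

Take in order of value per unit:
- E (85/13 per unit): all 13 → value 85, running total 85.00
- D (99/23 per unit): all 23 → value 99, running total 184.00
- B (85/24 per unit): 8 of 24 → value 8×85/24 = 28.3333, running total 212.33
Total 212.33.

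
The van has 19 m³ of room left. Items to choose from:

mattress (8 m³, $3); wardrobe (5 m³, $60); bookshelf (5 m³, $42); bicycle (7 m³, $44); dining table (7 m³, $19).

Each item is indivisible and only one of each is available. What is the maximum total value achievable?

$146

Check high-value combinations within 19 m³:
- wardrobe+bookshelf+bicycle: volume 5+5+7=17, value 60+42+44=146
- wardrobe+bicycle+dining table: volume 5+7+7=19, value 60+44+19=123
- wardrobe+bookshelf+dining table: volume 5+5+7=17, value 60+42+19=121
Best: $146.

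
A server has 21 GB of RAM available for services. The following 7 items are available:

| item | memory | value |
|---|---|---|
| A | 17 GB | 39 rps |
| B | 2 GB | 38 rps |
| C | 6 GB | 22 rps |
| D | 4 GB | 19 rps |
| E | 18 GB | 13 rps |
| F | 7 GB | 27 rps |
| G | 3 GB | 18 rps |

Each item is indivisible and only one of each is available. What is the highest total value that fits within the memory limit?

Check high-value combinations within 21 GB:
- B+C+D+F: memory 2+6+4+7=19, value 38+22+19+27=106
- B+C+F+G: memory 2+6+7+3=18, value 38+22+27+18=105
- B+D+F+G: memory 2+4+7+3=16, value 38+19+27+18=102
- B+C+D+G: memory 2+6+4+3=15, value 38+22+19+18=97
Best: 106 rps.

106 rps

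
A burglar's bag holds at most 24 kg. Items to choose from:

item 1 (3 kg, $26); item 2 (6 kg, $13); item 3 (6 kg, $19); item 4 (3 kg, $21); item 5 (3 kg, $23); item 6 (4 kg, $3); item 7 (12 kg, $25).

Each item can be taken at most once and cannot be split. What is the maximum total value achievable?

Check high-value combinations within 24 kg:
- item 1+item 2+item 3+item 4+item 5: weight 3+6+6+3+3=21, value 26+13+19+21+23=102
- item 1+item 4+item 5+item 7: weight 3+3+3+12=21, value 26+21+23+25=95
- item 1+item 3+item 5+item 7: weight 3+6+3+12=24, value 26+19+23+25=93
Best: $102.

$102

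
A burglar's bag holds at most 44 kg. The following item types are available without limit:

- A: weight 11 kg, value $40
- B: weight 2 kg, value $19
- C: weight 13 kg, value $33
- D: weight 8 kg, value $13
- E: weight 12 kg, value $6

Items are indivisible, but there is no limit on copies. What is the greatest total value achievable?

$418

Best value-per-unit is B at 19/2, and filling with it alone uses weight 22×2=44. No mix of the others beats 22×19 = 418.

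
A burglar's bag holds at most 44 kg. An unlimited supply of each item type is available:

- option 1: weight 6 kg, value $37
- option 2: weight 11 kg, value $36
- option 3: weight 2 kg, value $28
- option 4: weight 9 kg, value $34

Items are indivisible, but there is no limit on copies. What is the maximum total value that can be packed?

$616

Best value-per-unit is option 3 at 28/2, and filling with it alone uses weight 22×2=44. No mix of the others beats 22×28 = 616.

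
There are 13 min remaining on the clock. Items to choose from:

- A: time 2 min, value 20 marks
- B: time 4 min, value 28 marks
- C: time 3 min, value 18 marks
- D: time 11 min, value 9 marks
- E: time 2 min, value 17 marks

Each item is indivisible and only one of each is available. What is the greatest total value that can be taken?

Check high-value combinations within 13 min:
- A+B+C+E: time 2+4+3+2=11, value 20+28+18+17=83
- A+B+C: time 2+4+3=9, value 20+28+18=66
- A+B+E: time 2+4+2=8, value 20+28+17=65
- B+C+E: time 4+3+2=9, value 28+18+17=63
Best: 83 marks.

83 marks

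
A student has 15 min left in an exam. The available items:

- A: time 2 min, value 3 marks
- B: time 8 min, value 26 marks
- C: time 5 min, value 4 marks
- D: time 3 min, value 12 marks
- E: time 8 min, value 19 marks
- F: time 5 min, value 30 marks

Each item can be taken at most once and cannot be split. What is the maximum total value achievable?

59 marks

This is a 0/1 knapsack; check combinations near the capacity.
- A+B+F: time 2+8+5=15, value 3+26+30=59
- B+F: time 8+5=13, value 26+30=56
- A+E+F: time 2+8+5=15, value 3+19+30=52
- E+F: time 8+5=13, value 19+30=49
- A+C+D+F: time 2+5+3+5=15, value 3+4+12+30=49
Best: 59 marks.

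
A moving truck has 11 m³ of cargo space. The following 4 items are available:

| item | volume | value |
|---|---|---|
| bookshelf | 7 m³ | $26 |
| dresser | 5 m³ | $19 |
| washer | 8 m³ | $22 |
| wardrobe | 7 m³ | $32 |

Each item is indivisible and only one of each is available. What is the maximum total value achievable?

This is a 0/1 knapsack; check combinations near the capacity.
- wardrobe: volume 7, value 32
- bookshelf: volume 7, value 26
- washer: volume 8, value 22
Best: $32.

$32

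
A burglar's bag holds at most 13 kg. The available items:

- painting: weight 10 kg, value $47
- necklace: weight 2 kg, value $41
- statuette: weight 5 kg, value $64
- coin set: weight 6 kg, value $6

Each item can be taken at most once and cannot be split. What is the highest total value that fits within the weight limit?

$111

Check high-value combinations within 13 kg:
- necklace+statuette+coin set: weight 2+5+6=13, value 41+64+6=111
- necklace+statuette: weight 2+5=7, value 41+64=105
- painting+necklace: weight 10+2=12, value 47+41=88
- statuette+coin set: weight 5+6=11, value 64+6=70
Best: $111.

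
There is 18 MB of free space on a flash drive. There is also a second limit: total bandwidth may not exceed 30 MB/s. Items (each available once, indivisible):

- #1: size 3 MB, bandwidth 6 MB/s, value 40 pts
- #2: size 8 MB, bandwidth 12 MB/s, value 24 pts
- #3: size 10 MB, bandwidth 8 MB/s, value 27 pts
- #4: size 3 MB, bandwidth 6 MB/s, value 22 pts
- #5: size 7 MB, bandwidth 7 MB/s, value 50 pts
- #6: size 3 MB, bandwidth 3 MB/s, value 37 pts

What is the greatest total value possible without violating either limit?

149 pts

Feasible sets respecting both limits:
- #1+#4+#5+#6: size 16, bandwidth 22, value 149
- #1+#5+#6: size 13, bandwidth 16, value 127
- #1+#2+#4+#6: size 17, bandwidth 27, value 123
Best: 149 pts.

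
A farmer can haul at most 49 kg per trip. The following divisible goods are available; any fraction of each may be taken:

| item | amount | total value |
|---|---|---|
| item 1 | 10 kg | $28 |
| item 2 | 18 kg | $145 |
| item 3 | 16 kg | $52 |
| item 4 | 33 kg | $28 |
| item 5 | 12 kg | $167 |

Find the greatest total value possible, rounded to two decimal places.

Take in order of value per unit:
- item 5 (167/12 per unit): all 12 → value 167, running total 167.00
- item 2 (145/18 per unit): all 18 → value 145, running total 312.00
- item 3 (52/16 per unit): all 16 → value 52, running total 364.00
- item 1 (28/10 per unit): 3 of 10 → value 3×28/10 = 8.4000, running total 372.40
Total 372.40.

372.40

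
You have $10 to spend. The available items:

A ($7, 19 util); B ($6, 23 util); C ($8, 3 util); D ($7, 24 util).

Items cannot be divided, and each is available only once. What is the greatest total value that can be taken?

Check high-value combinations within $10:
- D: cost 7, value 24
- B: cost 6, value 23
- A: cost 7, value 19
- C: cost 8, value 3
Best: 24 util.

24 util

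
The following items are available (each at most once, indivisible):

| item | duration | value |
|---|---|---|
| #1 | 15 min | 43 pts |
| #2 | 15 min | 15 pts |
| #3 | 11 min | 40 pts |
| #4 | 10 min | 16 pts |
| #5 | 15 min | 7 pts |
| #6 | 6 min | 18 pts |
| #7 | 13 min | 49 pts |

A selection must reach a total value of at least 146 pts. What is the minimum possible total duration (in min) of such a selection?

45

Subsets with value ≥ 146, sorted by total duration:
- #1+#3+#6+#7: duration 45, value 150
- #1+#3+#4+#7: duration 49, value 148
- #1+#2+#3+#7: duration 54, value 147
Minimum duration: 45 min.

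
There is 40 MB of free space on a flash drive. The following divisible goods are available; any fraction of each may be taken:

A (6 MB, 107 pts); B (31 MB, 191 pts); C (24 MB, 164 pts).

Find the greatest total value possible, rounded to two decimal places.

Take in order of value per unit:
- A (107/6 per unit): all 6 → value 107, running total 107.00
- C (164/24 per unit): all 24 → value 164, running total 271.00
- B (191/31 per unit): 10 of 31 → value 10×191/31 = 61.6129, running total 332.61
Total 332.61.

332.61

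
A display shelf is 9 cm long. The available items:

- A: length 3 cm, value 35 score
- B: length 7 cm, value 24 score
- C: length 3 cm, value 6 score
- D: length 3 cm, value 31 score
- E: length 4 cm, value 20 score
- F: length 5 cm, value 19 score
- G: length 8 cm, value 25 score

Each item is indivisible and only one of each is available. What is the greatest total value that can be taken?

72 score

Check high-value combinations within 9 cm:
- A+C+D: length 3+3+3=9, value 35+6+31=72
- A+D: length 3+3=6, value 35+31=66
- A+E: length 3+4=7, value 35+20=55
- A+F: length 3+5=8, value 35+19=54
- D+E: length 3+4=7, value 31+20=51
Best: 72 score.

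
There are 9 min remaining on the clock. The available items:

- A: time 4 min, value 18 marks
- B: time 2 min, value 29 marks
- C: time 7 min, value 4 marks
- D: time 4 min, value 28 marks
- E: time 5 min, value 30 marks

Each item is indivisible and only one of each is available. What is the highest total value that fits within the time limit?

59 marks

Check high-value combinations within 9 min:
- B+E: time 2+5=7, value 29+30=59
- D+E: time 4+5=9, value 28+30=58
- B+D: time 2+4=6, value 29+28=57
- A+E: time 4+5=9, value 18+30=48
Best: 59 marks.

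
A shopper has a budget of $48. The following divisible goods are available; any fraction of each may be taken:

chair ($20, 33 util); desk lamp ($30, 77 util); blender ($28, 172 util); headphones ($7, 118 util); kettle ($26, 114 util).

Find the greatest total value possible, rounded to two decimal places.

347.00

Take in order of value per unit:
- headphones (118/7 per unit): all 7 → value 118, running total 118.00
- blender (172/28 per unit): all 28 → value 172, running total 290.00
- kettle (114/26 per unit): 13 of 26 → value 13×114/26 = 57.0000, running total 347.00
Total 347.00.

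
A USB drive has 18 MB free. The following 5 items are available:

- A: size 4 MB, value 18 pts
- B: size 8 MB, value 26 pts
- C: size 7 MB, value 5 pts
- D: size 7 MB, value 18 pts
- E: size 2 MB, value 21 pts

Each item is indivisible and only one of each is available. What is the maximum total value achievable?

65 pts

This is a 0/1 knapsack; check combinations near the capacity.
- A+B+E: size 4+8+2=14, value 18+26+21=65
- B+D+E: size 8+7+2=17, value 26+18+21=65
- A+D+E: size 4+7+2=13, value 18+18+21=57
- B+C+E: size 8+7+2=17, value 26+5+21=52
- B+E: size 8+2=10, value 26+21=47
Best: 65 pts.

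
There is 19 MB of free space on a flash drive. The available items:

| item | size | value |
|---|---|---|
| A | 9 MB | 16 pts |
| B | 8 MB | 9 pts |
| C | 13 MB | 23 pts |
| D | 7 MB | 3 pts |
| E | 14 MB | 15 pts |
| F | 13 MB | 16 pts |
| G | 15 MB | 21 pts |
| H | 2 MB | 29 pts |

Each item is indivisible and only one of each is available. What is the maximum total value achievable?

Check high-value combinations within 19 MB:
- A+B+H: size 9+8+2=19, value 16+9+29=54
- C+H: size 13+2=15, value 23+29=52
- G+H: size 15+2=17, value 21+29=50
- A+D+H: size 9+7+2=18, value 16+3+29=48
- A+H: size 9+2=11, value 16+29=45
Best: 54 pts.

54 pts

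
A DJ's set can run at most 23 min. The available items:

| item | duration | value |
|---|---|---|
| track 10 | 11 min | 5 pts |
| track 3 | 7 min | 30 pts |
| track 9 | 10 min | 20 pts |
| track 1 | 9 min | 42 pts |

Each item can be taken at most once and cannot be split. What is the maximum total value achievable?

72 pts

Check high-value combinations within 23 min:
- track 3+track 1: duration 7+9=16, value 30+42=72
- track 9+track 1: duration 10+9=19, value 20+42=62
- track 3+track 9: duration 7+10=17, value 30+20=50
Best: 72 pts.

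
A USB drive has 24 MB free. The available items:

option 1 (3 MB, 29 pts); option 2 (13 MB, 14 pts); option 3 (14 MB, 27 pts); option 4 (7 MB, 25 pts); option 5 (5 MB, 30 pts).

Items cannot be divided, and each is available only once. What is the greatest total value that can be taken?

86 pts

Check high-value combinations within 24 MB:
- option 1+option 3+option 5: size 3+14+5=22, value 29+27+30=86
- option 1+option 4+option 5: size 3+7+5=15, value 29+25+30=84
- option 1+option 3+option 4: size 3+14+7=24, value 29+27+25=81
- option 1+option 2+option 5: size 3+13+5=21, value 29+14+30=73
- option 1+option 2+option 4: size 3+13+7=23, value 29+14+25=68
Best: 86 pts.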